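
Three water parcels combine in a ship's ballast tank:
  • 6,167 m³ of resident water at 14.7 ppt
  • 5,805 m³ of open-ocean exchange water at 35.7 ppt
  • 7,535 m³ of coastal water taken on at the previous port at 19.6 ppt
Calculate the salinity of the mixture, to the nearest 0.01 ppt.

22.84 ppt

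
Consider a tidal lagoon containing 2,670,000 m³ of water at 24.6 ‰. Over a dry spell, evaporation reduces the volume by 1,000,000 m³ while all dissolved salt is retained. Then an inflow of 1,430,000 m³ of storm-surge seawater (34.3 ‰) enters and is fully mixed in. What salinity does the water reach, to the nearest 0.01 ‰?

37.01 ‰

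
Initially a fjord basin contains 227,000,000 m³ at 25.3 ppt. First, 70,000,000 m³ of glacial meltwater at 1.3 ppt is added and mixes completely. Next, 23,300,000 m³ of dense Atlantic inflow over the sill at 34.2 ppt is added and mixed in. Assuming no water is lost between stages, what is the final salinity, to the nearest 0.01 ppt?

20.70 ppt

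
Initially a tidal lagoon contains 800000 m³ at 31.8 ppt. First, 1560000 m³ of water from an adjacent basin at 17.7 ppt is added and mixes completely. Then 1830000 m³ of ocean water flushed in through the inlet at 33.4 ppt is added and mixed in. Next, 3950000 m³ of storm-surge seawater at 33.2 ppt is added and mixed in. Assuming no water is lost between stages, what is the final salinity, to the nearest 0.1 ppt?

Total salt / total volume:
Initial salt = 800,000×31.8 = 25,440,000
After stage 1: salt = 25,440,000 + 1,560,000×17.7 = 53,052,000; volume = 2,360,000 m³; S = 22.48 ppt
After stage 2: salt = 53,052,000 + 1,830,000×33.4 = 114,174,000; volume = 4,190,000 m³; S = 27.249 ppt
After stage 3: salt = 114,174,000 + 3,950,000×33.2 = 245,314,000; volume = 8,140,000 m³
S = 245,314,000 / 8,140,000 = 30.1369 ppt

30.1 ppt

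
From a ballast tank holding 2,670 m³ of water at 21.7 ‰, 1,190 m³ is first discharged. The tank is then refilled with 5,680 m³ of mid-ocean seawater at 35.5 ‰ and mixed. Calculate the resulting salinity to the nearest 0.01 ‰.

Remaining after removal: 1,480 m³ at 21.7 ‰ (salt = 32,116)
After addition: salt = 32,116 + 5,680×35.5 = 233,756; volume = 7,160 m³
S = 233,756 / 7,160 = 32.6475 ‰

32.65 ‰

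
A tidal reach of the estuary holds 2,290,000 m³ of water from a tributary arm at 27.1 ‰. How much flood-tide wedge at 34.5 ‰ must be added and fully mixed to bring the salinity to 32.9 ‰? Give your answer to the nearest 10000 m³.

8300000 m³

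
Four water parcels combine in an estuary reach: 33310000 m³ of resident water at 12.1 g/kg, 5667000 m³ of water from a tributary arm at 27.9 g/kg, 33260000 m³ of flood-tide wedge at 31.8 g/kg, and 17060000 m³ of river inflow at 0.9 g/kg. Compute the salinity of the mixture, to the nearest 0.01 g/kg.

Salt balance:
salt = 33,310,000×12.1 + 5,667,000×27.9 + 33,260,000×31.8 + 17,060,000×0.9 = 403,051,000 + 158,109,300 + 1,057,668,000 + 15,354,000 = 1,634,182,300
volume = 33,310,000 + 5,667,000 + 33,260,000 + 17,060,000 = 89,297,000 m³
S = 1,634,182,300 / 89,297,000 = 18.3005 g/kg

18.30 g/kg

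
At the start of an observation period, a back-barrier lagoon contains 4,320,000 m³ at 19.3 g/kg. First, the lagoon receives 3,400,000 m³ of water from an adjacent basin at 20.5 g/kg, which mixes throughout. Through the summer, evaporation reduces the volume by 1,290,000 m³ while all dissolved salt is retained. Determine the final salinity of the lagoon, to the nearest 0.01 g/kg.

23.81 g/kg

After mixing: salt = 4,320,000×19.3 + 3,400,000×20.5 = 153,076,000; volume = 7,720,000 m³
After evaporation: salt unchanged = 153,076,000; volume = 7,720,000 − 1,290,000 = 6,430,000 m³
S = 153,076,000 / 6,430,000 = 23.8065 g/kg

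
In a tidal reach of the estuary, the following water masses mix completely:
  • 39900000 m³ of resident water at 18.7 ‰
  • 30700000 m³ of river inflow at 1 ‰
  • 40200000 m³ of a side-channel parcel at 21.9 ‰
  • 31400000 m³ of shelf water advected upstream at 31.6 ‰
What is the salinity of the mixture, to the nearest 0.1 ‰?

18.6 ‰

By conservation of dissolved salt,
salt = 39,900,000×18.7 + 30,700,000×1 + 40,200,000×21.9 + 31,400,000×31.6 = 746,130,000 + 30,700,000 + 880,380,000 + 992,240,000 = 2,649,450,000
volume = 39,900,000 + 30,700,000 + 40,200,000 + 31,400,000 = 142,200,000 m³
S = 2,649,450,000 / 142,200,000 = 18.632 ‰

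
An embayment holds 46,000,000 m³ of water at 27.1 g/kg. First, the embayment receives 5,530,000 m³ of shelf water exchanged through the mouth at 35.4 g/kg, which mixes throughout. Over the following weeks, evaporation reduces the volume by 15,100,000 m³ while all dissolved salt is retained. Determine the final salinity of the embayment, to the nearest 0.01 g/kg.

39.59 g/kg

After mixing: salt = 46,000,000×27.1 + 5,530,000×35.4 = 1,442,362,000; volume = 51,530,000 m³
After evaporation: salt unchanged = 1,442,362,000; volume = 51,530,000 − 15,100,000 = 36,430,000 m³
S = 1,442,362,000 / 36,430,000 = 39.5927 g/kg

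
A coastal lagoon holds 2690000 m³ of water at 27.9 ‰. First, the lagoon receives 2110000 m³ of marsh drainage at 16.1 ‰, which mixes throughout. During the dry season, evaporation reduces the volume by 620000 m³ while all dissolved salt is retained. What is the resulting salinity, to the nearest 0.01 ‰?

26.08 ‰

After mixing: salt = 2,690,000×27.9 + 2,110,000×16.1 = 109,022,000; volume = 4,800,000 m³
After evaporation: salt unchanged = 109,022,000; volume = 4,800,000 − 620,000 = 4,180,000 m³
S = 109,022,000 / 4,180,000 = 26.0818 ‰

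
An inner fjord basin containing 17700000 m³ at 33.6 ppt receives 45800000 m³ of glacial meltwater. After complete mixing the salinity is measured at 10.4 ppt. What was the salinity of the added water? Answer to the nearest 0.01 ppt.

Salt balance: 17,700,000×33.6 + 45,800,000×S = 63,500,000×10.4
594,720,000 + 45,800,000·S = 660,400,000
S = (660,400,000 − 594,720,000) / 45,800,000 = 1.4341 ppt

1.43 ppt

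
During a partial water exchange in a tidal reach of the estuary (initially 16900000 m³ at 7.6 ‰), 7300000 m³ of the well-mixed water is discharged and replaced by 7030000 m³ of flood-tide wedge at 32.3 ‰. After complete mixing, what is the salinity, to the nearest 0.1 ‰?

Remaining after removal: 9,600,000 m³ at 7.6 ‰ (salt = 72,960,000)
After addition: salt = 72,960,000 + 7,030,000×32.3 = 300,029,000; volume = 16,630,000 m³
S = 300,029,000 / 16,630,000 = 18.0414 ‰

18.0 ‰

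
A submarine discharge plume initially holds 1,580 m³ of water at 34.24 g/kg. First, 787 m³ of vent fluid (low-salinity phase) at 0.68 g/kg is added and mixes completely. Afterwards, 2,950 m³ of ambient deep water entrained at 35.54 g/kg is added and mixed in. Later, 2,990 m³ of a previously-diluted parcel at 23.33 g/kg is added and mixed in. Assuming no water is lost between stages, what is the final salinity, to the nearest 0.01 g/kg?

27.60 g/kg

Mass of salt is conserved:
Initial salt = 1,580×34.24 = 54,099.2
After stage 1: salt = 54,099.2 + 787×0.68 = 54,634.36; volume = 2,367 m³; S = 23.082 g/kg
After stage 2: salt = 54,634.36 + 2,950×35.54 = 159,477.36; volume = 5,317 m³; S = 29.994 g/kg
After stage 3: salt = 159,477.36 + 2,990×23.33 = 229,234.06; volume = 8,307 m³
S = 229,234.06 / 8,307 = 27.5953 g/kg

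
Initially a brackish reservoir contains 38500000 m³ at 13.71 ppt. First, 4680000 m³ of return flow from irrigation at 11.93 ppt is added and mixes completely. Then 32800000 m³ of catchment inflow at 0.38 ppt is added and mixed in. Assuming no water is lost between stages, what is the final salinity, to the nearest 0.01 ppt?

Salt balance:
Initial salt = 38,500,000×13.71 = 527,835,000
After stage 1: salt = 527,835,000 + 4,680,000×11.93 = 583,667,400; volume = 43,180,000 m³; S = 13.517 ppt
After stage 2: salt = 583,667,400 + 32,800,000×0.38 = 596,131,400; volume = 75,980,000 m³
S = 596,131,400 / 75,980,000 = 7.8459 ppt

7.85 ppt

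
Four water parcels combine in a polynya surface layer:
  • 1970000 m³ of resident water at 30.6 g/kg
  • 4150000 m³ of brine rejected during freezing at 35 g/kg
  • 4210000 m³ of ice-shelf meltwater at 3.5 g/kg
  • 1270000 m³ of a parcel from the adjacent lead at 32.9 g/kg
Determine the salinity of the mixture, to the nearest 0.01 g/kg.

22.59 g/kg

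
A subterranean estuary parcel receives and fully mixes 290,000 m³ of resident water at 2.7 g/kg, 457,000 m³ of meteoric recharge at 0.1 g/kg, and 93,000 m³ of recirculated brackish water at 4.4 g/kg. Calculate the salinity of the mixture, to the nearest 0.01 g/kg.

Salt balance:
salt = 290,000×2.7 + 457,000×0.1 + 93,000×4.4 = 783,000 + 45,700 + 409,200 = 1,237,900
volume = 290,000 + 457,000 + 93,000 = 840,000 m³
S = 1,237,900 / 840,000 = 1.4737 g/kg

1.47 g/kg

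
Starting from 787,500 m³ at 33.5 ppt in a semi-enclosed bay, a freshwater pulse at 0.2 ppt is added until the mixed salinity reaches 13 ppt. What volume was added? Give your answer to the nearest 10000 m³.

Salt balance: 787,500×33.5 + V×0.2 = (787,500+V)×13
26,381,250 + 0.2V = 10,237,500 + 13V
16,143,750 = 12.8V
V = 1,261,230.47 m³

1260000 m³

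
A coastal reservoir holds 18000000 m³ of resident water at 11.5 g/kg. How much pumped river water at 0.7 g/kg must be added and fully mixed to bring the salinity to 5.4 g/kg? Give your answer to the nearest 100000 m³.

Salt balance: 18,000,000×11.5 + V×0.7 = (18,000,000+V)×5.4
207,000,000 + 0.7V = 97,200,000 + 5.4V
109,800,000 = 4.7V
V = 23,361,702.13 m³

23400000 m³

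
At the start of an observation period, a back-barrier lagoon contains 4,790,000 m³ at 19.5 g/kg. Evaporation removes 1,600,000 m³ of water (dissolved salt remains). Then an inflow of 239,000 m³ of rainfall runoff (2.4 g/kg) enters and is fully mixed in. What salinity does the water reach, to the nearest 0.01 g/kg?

27.41 g/kg

After evaporation: salt = 4,790,000×19.5 = 93,405,000; volume = 4,790,000 − 1,600,000 = 3,190,000 m³
After mixing: salt = 93,405,000 + 239,000×2.4 = 93,978,600; volume = 3,190,000 + 239,000 = 3,429,000 m³
S = 93,978,600 / 3,429,000 = 27.407 g/kg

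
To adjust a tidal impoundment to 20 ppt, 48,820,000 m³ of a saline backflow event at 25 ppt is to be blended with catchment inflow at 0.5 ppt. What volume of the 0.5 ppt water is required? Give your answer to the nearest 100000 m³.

12500000 m³

Salt balance: 48,820,000×25 + V×0.5 = (48,820,000+V)×20
1,220,500,000 + 0.5V = 976,400,000 + 20V
244,100,000 = 19.5V
V = 12,517,948.72 m³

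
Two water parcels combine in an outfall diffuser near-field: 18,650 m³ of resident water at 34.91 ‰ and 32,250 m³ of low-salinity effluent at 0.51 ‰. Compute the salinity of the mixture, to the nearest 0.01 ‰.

13.11 ‰

Total salt / total volume:
salt = 18,650×34.91 + 32,250×0.51 = 651,071.5 + 16,447.5 = 667,519
volume = 18,650 + 32,250 = 50,900 m³
S = 667,519 / 50,900 = 13.1143 ‰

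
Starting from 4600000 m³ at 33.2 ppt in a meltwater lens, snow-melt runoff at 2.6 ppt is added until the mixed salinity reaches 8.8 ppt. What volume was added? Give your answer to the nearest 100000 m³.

Salt balance: 4,600,000×33.2 + V×2.6 = (4,600,000+V)×8.8
152,720,000 + 2.6V = 40,480,000 + 8.8V
112,240,000 = 6.2V
V = 18,103,225.81 m³

18100000 m³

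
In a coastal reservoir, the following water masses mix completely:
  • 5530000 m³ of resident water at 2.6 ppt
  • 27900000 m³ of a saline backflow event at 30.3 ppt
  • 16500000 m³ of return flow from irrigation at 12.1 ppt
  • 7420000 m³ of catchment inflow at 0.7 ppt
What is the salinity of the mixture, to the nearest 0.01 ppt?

18.56 ppt

Mass of salt is conserved:
salt = 5,530,000×2.6 + 27,900,000×30.3 + 16,500,000×12.1 + 7,420,000×0.7 = 14,378,000 + 845,370,000 + 199,650,000 + 5,194,000 = 1,064,592,000
volume = 5,530,000 + 27,900,000 + 16,500,000 + 7,420,000 = 57,350,000 m³
S = 1,064,592,000 / 57,350,000 = 18.5631 ppt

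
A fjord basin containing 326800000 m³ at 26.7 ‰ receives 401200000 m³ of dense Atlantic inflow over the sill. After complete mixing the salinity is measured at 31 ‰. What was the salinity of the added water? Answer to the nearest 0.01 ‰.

34.50 ‰

Salt balance: 326,800,000×26.7 + 401,200,000×S = 728,000,000×31
8,725,560,000 + 401,200,000·S = 22,568,000,000
S = (22,568,000,000 − 8,725,560,000) / 401,200,000 = 34.5026 ‰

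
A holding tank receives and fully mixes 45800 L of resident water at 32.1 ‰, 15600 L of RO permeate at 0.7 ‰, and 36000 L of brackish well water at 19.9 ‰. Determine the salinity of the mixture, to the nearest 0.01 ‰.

22.56 ‰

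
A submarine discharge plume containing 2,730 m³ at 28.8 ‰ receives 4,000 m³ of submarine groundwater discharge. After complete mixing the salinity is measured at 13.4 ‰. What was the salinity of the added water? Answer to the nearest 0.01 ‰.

Salt balance: 2,730×28.8 + 4,000×S = 6,730×13.4
78,624 + 4,000·S = 90,182
S = (90,182 − 78,624) / 4,000 = 2.8895 ‰

2.89 ‰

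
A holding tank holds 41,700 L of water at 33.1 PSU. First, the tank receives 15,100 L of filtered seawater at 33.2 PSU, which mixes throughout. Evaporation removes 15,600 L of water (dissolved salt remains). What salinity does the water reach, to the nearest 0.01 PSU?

45.67 PSU

After mixing: salt = 41,700×33.1 + 15,100×33.2 = 1,881,590; volume = 56,800 L
After evaporation: salt unchanged = 1,881,590; volume = 56,800 − 15,600 = 41,200 L
S = 1,881,590 / 41,200 = 45.6697 PSU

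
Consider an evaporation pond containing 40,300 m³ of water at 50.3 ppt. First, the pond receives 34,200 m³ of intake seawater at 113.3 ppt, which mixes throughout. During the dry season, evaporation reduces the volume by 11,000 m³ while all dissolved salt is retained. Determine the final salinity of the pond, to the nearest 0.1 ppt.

92.9 ppt

After mixing: salt = 40,300×50.3 + 34,200×113.3 = 5,901,950; volume = 74,500 m³
After evaporation: salt unchanged = 5,901,950; volume = 74,500 − 11,000 = 63,500 m³
S = 5,901,950 / 63,500 = 92.9441 ppt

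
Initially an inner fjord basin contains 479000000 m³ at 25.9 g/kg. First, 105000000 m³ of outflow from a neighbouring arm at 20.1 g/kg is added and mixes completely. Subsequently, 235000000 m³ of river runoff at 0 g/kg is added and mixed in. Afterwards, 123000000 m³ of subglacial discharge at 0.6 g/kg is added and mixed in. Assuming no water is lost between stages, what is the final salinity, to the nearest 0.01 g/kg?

15.49 g/kg

Total salt / total volume:
Initial salt = 479,000,000×25.9 = 12,406,100,000
After stage 1: salt = 12,406,100,000 + 105,000,000×20.1 = 14,516,600,000; volume = 584,000,000 m³; S = 24.857 g/kg
After stage 2: salt = 14,516,600,000 + 235,000,000×0 = 14,516,600,000; volume = 819,000,000 m³; S = 17.725 g/kg
After stage 3: salt = 14,516,600,000 + 123,000,000×0.6 = 14,590,400,000; volume = 942,000,000 m³
S = 14,590,400,000 / 942,000,000 = 15.4887 g/kg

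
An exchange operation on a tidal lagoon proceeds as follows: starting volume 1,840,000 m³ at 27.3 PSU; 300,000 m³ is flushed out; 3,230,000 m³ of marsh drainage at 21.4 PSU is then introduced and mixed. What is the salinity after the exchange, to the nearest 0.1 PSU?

Remaining after removal: 1,540,000 m³ at 27.3 PSU (salt = 42,042,000)
After addition: salt = 42,042,000 + 3,230,000×21.4 = 111,164,000; volume = 4,770,000 m³
S = 111,164,000 / 4,770,000 = 23.3048 PSU

23.3 PSU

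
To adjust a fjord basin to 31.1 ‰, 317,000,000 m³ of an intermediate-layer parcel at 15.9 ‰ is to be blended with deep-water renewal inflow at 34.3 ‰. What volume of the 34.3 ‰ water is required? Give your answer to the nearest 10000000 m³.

1510000000 m³

Salt balance: 317,000,000×15.9 + V×34.3 = (317,000,000+V)×31.1
5,040,300,000 + 34.3V = 9,858,700,000 + 31.1V
4,818,400,000 = 3.2V
V = 1,505,750,000 m³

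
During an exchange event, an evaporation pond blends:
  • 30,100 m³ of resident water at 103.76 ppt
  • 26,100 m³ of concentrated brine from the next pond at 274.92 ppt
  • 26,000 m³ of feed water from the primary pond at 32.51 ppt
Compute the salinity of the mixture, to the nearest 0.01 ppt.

Mass of salt is conserved:
salt = 30,100×103.76 + 26,100×274.92 + 26,000×32.51 = 3,123,176 + 7,175,412 + 845,260 = 11,143,848
volume = 30,100 + 26,100 + 26,000 = 82,200 m³
S = 11,143,848 / 82,200 = 135.5699 ppt

135.57 ppt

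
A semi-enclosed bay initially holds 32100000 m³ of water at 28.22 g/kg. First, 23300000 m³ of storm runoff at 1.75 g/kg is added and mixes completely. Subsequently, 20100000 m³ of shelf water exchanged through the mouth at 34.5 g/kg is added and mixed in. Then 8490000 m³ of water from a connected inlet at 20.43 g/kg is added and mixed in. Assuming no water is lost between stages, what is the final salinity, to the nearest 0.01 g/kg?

Conserving salt mass:
Initial salt = 32,100,000×28.22 = 905,862,000
After stage 1: salt = 905,862,000 + 23,300,000×1.75 = 946,637,000; volume = 55,400,000 m³; S = 17.087 g/kg
After stage 2: salt = 946,637,000 + 20,100,000×34.5 = 1,640,087,000; volume = 75,500,000 m³; S = 21.723 g/kg
After stage 3: salt = 1,640,087,000 + 8,490,000×20.43 = 1,813,537,700; volume = 83,990,000 m³
S = 1,813,537,700 / 83,990,000 = 21.5923 g/kg

21.59 g/kg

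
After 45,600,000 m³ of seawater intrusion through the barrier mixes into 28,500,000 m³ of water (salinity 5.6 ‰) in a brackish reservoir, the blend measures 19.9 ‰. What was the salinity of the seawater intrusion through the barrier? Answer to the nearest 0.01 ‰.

28.84 ‰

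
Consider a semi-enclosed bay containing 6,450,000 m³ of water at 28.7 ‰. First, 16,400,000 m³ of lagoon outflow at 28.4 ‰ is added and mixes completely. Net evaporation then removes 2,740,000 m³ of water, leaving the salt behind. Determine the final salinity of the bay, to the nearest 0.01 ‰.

After mixing: salt = 6,450,000×28.7 + 16,400,000×28.4 = 650,875,000; volume = 22,850,000 m³
After evaporation: salt unchanged = 650,875,000; volume = 22,850,000 − 2,740,000 = 20,110,000 m³
S = 650,875,000 / 20,110,000 = 32.3657 ‰

32.37 ‰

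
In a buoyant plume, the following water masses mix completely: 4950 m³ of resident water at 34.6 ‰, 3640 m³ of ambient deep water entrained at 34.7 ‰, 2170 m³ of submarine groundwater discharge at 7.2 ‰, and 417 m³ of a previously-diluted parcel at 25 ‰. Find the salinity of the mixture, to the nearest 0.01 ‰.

28.95 ‰

Total salt / total volume:
salt = 4,950×34.6 + 3,640×34.7 + 2,170×7.2 + 417×25 = 171,270 + 126,308 + 15,624 + 10,425 = 323,627
volume = 4,950 + 3,640 + 2,170 + 417 = 11,177 m³
S = 323,627 / 11,177 = 28.9547 ‰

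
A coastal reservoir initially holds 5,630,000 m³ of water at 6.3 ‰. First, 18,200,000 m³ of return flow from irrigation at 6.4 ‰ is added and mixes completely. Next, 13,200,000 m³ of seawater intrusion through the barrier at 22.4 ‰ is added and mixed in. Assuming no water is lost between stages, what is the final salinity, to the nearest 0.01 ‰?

12.09 ‰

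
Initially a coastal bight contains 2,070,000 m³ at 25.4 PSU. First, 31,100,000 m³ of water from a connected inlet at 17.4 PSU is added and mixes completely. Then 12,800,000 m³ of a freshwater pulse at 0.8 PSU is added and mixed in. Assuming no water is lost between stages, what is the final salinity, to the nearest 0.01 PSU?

13.14 PSU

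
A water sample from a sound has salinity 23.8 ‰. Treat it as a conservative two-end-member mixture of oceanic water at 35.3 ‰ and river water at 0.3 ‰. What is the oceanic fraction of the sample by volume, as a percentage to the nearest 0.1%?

67.1%

Let g be the oceanic fraction. Salt balance per unit volume:
g×35.3 + (1−g)×0.3 = 23.8
g = (23.8 − 0.3) / (35.3 − 0.3) = 23.5/35 = 0.6714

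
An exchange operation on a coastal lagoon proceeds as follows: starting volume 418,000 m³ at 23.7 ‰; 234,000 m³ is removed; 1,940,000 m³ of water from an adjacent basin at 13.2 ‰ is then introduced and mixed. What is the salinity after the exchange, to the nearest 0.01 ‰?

Remaining after removal: 184,000 m³ at 23.7 ‰ (salt = 4,360,800)
After addition: salt = 4,360,800 + 1,940,000×13.2 = 29,968,800; volume = 2,124,000 m³
S = 29,968,800 / 2,124,000 = 14.1096 ‰

14.11 ‰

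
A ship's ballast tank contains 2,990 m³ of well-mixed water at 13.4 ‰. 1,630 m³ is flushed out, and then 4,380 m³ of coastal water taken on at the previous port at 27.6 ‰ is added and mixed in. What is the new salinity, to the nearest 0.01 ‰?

24.24 ‰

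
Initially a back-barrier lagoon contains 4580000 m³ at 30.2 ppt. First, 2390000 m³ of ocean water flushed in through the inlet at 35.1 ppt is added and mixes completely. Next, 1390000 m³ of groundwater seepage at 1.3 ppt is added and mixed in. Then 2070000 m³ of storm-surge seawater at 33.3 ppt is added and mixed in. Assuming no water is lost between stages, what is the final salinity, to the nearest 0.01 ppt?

28.09 ppt

Total salt / total volume:
Initial salt = 4,580,000×30.2 = 138,316,000
After stage 1: salt = 138,316,000 + 2,390,000×35.1 = 222,205,000; volume = 6,970,000 m³; S = 31.88 ppt
After stage 2: salt = 222,205,000 + 1,390,000×1.3 = 224,012,000; volume = 8,360,000 m³; S = 26.796 ppt
After stage 3: salt = 224,012,000 + 2,070,000×33.3 = 292,943,000; volume = 10,430,000 m³
S = 292,943,000 / 10,430,000 = 28.0866 ppt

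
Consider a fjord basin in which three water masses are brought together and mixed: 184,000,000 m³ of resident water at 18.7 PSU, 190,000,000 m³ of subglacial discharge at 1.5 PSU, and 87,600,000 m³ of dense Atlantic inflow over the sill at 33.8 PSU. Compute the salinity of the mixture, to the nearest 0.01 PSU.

By conservation of dissolved salt,
salt = 184,000,000×18.7 + 190,000,000×1.5 + 87,600,000×33.8 = 3,440,800,000 + 285,000,000 + 2,960,880,000 = 6,686,680,000
volume = 184,000,000 + 190,000,000 + 87,600,000 = 461,600,000 m³
S = 6,686,680,000 / 461,600,000 = 14.4859 PSU

14.49 PSU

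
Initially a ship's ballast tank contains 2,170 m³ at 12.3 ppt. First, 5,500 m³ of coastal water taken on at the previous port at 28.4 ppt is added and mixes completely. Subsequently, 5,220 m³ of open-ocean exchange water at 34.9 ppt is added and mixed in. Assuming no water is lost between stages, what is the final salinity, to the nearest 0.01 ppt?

Salt balance:
Initial salt = 2,170×12.3 = 26,691
After stage 1: salt = 26,691 + 5,500×28.4 = 182,891; volume = 7,670 m³; S = 23.845 ppt
After stage 2: salt = 182,891 + 5,220×34.9 = 365,069; volume = 12,890 m³
S = 365,069 / 12,890 = 28.3219 ppt

28.32 ppt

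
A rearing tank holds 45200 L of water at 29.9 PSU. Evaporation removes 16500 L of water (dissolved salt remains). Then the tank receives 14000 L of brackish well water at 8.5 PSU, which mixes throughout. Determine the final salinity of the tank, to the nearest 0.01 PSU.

34.44 PSU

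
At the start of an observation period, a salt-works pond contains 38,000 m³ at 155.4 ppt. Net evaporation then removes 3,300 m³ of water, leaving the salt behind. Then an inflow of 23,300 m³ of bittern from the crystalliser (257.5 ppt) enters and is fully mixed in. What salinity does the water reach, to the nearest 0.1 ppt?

After evaporation: salt = 38,000×155.4 = 5,905,200; volume = 38,000 − 3,300 = 34,700 m³
After mixing: salt = 5,905,200 + 23,300×257.5 = 11,904,950; volume = 34,700 + 23,300 = 58,000 m³
S = 11,904,950 / 58,000 = 205.2578 ppt

205.3 ppt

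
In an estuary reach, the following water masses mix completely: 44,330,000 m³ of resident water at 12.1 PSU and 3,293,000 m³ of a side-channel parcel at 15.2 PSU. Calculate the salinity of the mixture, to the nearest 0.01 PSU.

12.31 PSU

Salt balance:
salt = 44,330,000×12.1 + 3,293,000×15.2 = 536,393,000 + 50,053,600 = 586,446,600
volume = 44,330,000 + 3,293,000 = 47,623,000 m³
S = 586,446,600 / 47,623,000 = 12.3144 PSU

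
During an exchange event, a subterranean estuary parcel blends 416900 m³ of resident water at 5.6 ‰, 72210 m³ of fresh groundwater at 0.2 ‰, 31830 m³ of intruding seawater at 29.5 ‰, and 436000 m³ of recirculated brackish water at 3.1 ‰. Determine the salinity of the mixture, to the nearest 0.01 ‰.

4.85 ‰

Salt balance:
salt = 416,900×5.6 + 72,210×0.2 + 31,830×29.5 + 436,000×3.1 = 2,334,640 + 14,442 + 938,985 + 1,351,600 = 4,639,667
volume = 416,900 + 72,210 + 31,830 + 436,000 = 956,940 m³
S = 4,639,667 / 956,940 = 4.8484 ‰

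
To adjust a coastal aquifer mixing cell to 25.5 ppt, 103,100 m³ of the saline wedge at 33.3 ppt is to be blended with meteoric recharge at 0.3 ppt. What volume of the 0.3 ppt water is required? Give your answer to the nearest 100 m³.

Salt balance: 103,100×33.3 + V×0.3 = (103,100+V)×25.5
3,433,230 + 0.3V = 2,629,050 + 25.5V
804,180 = 25.2V
V = 31,911.9 m³

31900 m³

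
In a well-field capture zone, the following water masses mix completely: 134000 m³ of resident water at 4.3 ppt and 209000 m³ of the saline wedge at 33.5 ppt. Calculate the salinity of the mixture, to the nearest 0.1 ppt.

22.1 ppt

Conserving salt mass:
salt = 134,000×4.3 + 209,000×33.5 = 576,200 + 7,001,500 = 7,577,700
volume = 134,000 + 209,000 = 343,000 m³
S = 7,577,700 / 343,000 = 22.092 ppt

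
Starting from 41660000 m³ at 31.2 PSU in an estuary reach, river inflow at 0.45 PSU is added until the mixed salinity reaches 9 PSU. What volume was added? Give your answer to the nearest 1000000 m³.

108000000 m³

Salt balance: 41,660,000×31.2 + V×0.45 = (41,660,000+V)×9
1,299,792,000 + 0.45V = 374,940,000 + 9V
924,852,000 = 8.55V
V = 108,169,824.56 m³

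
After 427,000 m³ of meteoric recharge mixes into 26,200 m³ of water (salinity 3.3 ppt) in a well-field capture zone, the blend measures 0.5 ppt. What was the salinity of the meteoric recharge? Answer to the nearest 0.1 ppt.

0.3 ppt

Salt balance: 26,200×3.3 + 427,000×S = 453,200×0.5
86,460 + 427,000·S = 226,600
S = (226,600 − 86,460) / 427,000 = 0.3282 ppt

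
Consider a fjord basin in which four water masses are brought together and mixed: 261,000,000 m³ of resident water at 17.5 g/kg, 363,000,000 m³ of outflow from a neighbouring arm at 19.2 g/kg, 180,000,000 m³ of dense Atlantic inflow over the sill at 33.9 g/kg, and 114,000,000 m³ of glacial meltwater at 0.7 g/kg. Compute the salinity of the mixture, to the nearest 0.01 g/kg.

19.30 g/kg

Weighted by volume,
salt = 261,000,000×17.5 + 363,000,000×19.2 + 180,000,000×33.9 + 114,000,000×0.7 = 4,567,500,000 + 6,969,600,000 + 6,102,000,000 + 79,800,000 = 17,718,900,000
volume = 261,000,000 + 363,000,000 + 180,000,000 + 114,000,000 = 918,000,000 m³
S = 17,718,900,000 / 918,000,000 = 19.3016 g/kg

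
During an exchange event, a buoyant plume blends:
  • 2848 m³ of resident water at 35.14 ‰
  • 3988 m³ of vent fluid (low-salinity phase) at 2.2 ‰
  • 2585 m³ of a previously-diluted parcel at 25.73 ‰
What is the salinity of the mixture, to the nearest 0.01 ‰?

Total salt / total volume:
salt = 2,848×35.14 + 3,988×2.2 + 2,585×25.73 = 100,078.72 + 8,773.6 + 66,512.05 = 175,364.37
volume = 2,848 + 3,988 + 2,585 = 9,421 m³
S = 175,364.37 / 9,421 = 18.6142 ‰

18.61 ‰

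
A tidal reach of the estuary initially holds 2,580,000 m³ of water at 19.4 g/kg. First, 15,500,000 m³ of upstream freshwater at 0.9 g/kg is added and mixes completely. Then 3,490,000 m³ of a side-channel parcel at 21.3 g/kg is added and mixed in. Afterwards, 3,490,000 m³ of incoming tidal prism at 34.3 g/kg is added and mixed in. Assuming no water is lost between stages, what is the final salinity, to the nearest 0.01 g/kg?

Conserving salt mass:
Initial salt = 2,580,000×19.4 = 50,052,000
After stage 1: salt = 50,052,000 + 15,500,000×0.9 = 64,002,000; volume = 18,080,000 m³; S = 3.54 g/kg
After stage 2: salt = 64,002,000 + 3,490,000×21.3 = 138,339,000; volume = 21,570,000 m³; S = 6.413 g/kg
After stage 3: salt = 138,339,000 + 3,490,000×34.3 = 258,046,000; volume = 25,060,000 m³
S = 258,046,000 / 25,060,000 = 10.2971 g/kg

10.30 g/kg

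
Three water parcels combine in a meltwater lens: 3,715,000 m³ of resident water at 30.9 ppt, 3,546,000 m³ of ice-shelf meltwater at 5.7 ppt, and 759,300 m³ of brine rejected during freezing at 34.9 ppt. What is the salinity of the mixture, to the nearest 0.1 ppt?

20.1 ppt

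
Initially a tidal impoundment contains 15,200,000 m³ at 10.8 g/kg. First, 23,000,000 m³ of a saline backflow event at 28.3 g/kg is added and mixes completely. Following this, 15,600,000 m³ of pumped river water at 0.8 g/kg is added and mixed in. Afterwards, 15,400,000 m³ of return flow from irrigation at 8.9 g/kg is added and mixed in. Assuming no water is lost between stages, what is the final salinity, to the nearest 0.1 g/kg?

13.9 g/kg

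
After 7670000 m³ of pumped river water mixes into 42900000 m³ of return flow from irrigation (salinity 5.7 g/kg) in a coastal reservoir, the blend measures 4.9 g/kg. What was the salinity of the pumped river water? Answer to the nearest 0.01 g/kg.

0.43 g/kg

Salt balance: 42,900,000×5.7 + 7,670,000×S = 50,570,000×4.9
244,530,000 + 7,670,000·S = 247,793,000
S = (247,793,000 − 244,530,000) / 7,670,000 = 0.4254 g/kg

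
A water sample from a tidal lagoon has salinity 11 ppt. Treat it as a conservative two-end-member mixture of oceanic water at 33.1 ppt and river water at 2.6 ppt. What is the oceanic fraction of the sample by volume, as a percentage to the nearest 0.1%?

Let g be the oceanic fraction. Salt balance per unit volume:
g×33.1 + (1−g)×2.6 = 11
g = (11 − 2.6) / (33.1 − 2.6) = 8.4/30.5 = 0.2754

27.5%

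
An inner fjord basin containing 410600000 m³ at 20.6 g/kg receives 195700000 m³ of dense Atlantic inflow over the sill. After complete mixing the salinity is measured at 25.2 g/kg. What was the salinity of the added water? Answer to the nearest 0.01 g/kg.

34.85 g/kg

Salt balance: 410,600,000×20.6 + 195,700,000×S = 606,300,000×25.2
8,458,360,000 + 195,700,000·S = 15,278,760,000
S = (15,278,760,000 − 8,458,360,000) / 195,700,000 = 34.8513 g/kg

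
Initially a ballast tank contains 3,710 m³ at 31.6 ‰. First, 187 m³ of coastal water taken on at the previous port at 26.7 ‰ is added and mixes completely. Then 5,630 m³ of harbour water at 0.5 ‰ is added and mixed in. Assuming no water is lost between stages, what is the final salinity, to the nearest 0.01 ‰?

13.13 ‰

Mass of salt is conserved:
Initial salt = 3,710×31.6 = 117,236
After stage 1: salt = 117,236 + 187×26.7 = 122,228.9; volume = 3,897 m³; S = 31.365 ‰
After stage 2: salt = 122,228.9 + 5,630×0.5 = 125,043.9; volume = 9,527 m³
S = 125,043.9 / 9,527 = 13.1252 ‰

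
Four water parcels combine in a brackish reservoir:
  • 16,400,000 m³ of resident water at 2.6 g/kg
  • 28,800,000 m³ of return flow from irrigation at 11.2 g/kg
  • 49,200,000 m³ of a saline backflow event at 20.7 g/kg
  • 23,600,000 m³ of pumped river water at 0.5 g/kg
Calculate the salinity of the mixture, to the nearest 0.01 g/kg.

By conservation of dissolved salt,
salt = 16,400,000×2.6 + 28,800,000×11.2 + 49,200,000×20.7 + 23,600,000×0.5 = 42,640,000 + 322,560,000 + 1,018,440,000 + 11,800,000 = 1,395,440,000
volume = 16,400,000 + 28,800,000 + 49,200,000 + 23,600,000 = 118,000,000 m³
S = 1,395,440,000 / 118,000,000 = 11.8258 g/kg

11.83 g/kg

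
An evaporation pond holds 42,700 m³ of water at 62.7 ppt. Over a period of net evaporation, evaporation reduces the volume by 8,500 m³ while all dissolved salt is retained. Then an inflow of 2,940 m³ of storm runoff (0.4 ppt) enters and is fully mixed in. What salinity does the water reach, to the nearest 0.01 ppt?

72.12 ppt

After evaporation: salt = 42,700×62.7 = 2,677,290; volume = 42,700 − 8,500 = 34,200 m³
After mixing: salt = 2,677,290 + 2,940×0.4 = 2,678,466; volume = 34,200 + 2,940 = 37,140 m³
S = 2,678,466 / 37,140 = 72.1181 ppt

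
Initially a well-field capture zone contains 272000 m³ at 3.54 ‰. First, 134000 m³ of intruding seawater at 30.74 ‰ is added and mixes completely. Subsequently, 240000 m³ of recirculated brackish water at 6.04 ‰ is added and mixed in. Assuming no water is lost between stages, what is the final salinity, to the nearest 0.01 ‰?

10.11 ‰

Conserving salt mass:
Initial salt = 272,000×3.54 = 962,880
After stage 1: salt = 962,880 + 134,000×30.74 = 5,082,040; volume = 406,000 m³; S = 12.517 ‰
After stage 2: salt = 5,082,040 + 240,000×6.04 = 6,531,640; volume = 646,000 m³
S = 6,531,640 / 646,000 = 10.1109 ‰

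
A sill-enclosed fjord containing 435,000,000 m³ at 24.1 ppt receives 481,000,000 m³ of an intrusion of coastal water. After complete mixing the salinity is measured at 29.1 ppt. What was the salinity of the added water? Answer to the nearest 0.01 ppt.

33.62 ppt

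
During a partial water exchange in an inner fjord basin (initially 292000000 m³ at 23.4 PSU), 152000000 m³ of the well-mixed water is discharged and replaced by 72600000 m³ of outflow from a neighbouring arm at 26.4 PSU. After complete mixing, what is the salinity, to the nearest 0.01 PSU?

Remaining after removal: 140,000,000 m³ at 23.4 PSU (salt = 3,276,000,000)
After addition: salt = 3,276,000,000 + 72,600,000×26.4 = 5,192,640,000; volume = 212,600,000 m³
S = 5,192,640,000 / 212,600,000 = 24.4245 PSU

24.42 PSU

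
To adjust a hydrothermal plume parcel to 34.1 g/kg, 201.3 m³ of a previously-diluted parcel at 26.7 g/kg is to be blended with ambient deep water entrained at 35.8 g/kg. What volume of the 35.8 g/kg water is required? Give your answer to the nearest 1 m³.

876 m³

Salt balance: 201.3×26.7 + V×35.8 = (201.3+V)×34.1
5,374.71 + 35.8V = 6,864.33 + 34.1V
1,489.62 = 1.7V
V = 876.25 m³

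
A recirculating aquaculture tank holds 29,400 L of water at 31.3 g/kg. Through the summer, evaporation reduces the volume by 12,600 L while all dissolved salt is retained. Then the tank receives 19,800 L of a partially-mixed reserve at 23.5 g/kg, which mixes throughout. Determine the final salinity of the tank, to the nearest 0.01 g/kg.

After evaporation: salt = 29,400×31.3 = 920,220; volume = 29,400 − 12,600 = 16,800 L
After mixing: salt = 920,220 + 19,800×23.5 = 1,385,520; volume = 16,800 + 19,800 = 36,600 L
S = 1,385,520 / 36,600 = 37.8557 g/kg

37.86 g/kg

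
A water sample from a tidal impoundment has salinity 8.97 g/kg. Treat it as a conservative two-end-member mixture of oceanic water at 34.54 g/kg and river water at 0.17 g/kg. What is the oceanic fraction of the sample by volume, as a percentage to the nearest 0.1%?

Let g be the oceanic fraction. Salt balance per unit volume:
g×34.54 + (1−g)×0.17 = 8.97
g = (8.97 − 0.17) / (34.54 − 0.17) = 8.8/34.37 = 0.256

25.6%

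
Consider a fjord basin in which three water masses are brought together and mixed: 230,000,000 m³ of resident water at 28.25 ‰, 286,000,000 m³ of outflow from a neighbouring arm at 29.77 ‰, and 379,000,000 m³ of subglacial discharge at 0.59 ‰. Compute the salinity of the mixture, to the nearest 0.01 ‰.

17.02 ‰

Salt balance:
salt = 230,000,000×28.25 + 286,000,000×29.77 + 379,000,000×0.59 = 6,497,500,000 + 8,514,220,000 + 223,610,000 = 15,235,330,000
volume = 230,000,000 + 286,000,000 + 379,000,000 = 895,000,000 m³
S = 15,235,330,000 / 895,000,000 = 17.0227 ‰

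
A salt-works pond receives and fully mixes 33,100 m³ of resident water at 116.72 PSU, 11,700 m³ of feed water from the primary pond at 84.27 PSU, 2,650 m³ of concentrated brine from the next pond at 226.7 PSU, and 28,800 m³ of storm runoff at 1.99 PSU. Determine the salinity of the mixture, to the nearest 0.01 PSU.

72.23 PSU

Mass of salt is conserved:
salt = 33,100×116.72 + 11,700×84.27 + 2,650×226.7 + 28,800×1.99 = 3,863,432 + 985,959 + 600,755 + 57,312 = 5,507,458
volume = 33,100 + 11,700 + 2,650 + 28,800 = 76,250 m³
S = 5,507,458 / 76,250 = 72.229 PSU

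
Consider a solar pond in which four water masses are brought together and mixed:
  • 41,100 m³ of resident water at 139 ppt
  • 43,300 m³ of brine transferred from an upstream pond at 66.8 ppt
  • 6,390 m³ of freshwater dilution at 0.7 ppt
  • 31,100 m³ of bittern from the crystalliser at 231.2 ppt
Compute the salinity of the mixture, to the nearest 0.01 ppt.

Total salt / total volume:
salt = 41,100×139 + 43,300×66.8 + 6,390×0.7 + 31,100×231.2 = 5,712,900 + 2,892,440 + 4,473 + 7,190,320 = 15,800,133
volume = 41,100 + 43,300 + 6,390 + 31,100 = 121,890 m³
S = 15,800,133 / 121,890 = 129.6262 ppt

129.63 ppt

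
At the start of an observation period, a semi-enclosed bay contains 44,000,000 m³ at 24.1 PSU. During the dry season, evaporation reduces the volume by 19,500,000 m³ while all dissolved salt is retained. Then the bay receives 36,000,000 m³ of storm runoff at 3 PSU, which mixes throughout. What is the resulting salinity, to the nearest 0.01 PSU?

19.31 PSU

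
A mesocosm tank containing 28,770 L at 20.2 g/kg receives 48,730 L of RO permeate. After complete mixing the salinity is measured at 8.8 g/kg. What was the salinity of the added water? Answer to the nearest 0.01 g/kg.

2.07 g/kg

Salt balance: 28,770×20.2 + 48,730×S = 77,500×8.8
581,154 + 48,730·S = 682,000
S = (682,000 − 581,154) / 48,730 = 2.0695 g/kg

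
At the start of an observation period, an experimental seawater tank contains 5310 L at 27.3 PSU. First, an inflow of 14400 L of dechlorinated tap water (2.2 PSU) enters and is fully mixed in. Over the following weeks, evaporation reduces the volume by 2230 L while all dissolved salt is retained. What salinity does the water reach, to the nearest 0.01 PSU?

10.11 PSU

After mixing: salt = 5,310×27.3 + 14,400×2.2 = 176,643; volume = 19,710 L
After evaporation: salt unchanged = 176,643; volume = 19,710 − 2,230 = 17,480 L
S = 176,643 / 17,480 = 10.1054 PSU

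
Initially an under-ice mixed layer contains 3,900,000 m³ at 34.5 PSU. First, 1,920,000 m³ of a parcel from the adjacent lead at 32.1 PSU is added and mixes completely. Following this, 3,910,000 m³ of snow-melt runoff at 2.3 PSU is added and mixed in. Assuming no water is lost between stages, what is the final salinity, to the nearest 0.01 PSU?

21.09 PSU

Salt balance:
Initial salt = 3,900,000×34.5 = 134,550,000
After stage 1: salt = 134,550,000 + 1,920,000×32.1 = 196,182,000; volume = 5,820,000 m³; S = 33.708 PSU
After stage 2: salt = 196,182,000 + 3,910,000×2.3 = 205,175,000; volume = 9,730,000 m³
S = 205,175,000 / 9,730,000 = 21.0868 PSU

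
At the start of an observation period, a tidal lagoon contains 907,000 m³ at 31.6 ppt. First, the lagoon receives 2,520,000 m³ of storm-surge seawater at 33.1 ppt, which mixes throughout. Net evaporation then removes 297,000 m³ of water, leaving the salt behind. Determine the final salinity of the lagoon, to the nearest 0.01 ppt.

35.81 ppt

After mixing: salt = 907,000×31.6 + 2,520,000×33.1 = 112,073,200; volume = 3,427,000 m³
After evaporation: salt unchanged = 112,073,200; volume = 3,427,000 − 297,000 = 3,130,000 m³
S = 112,073,200 / 3,130,000 = 35.8061 ppt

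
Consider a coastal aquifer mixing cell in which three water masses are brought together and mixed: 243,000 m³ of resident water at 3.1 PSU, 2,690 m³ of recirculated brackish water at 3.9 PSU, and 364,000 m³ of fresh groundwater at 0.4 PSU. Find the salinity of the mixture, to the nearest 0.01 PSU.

1.49 PSU

Weighted by volume,
salt = 243,000×3.1 + 2,690×3.9 + 364,000×0.4 = 753,300 + 10,491 + 145,600 = 909,391
volume = 243,000 + 2,690 + 364,000 = 609,690 m³
S = 909,391 / 609,690 = 1.4916 PSU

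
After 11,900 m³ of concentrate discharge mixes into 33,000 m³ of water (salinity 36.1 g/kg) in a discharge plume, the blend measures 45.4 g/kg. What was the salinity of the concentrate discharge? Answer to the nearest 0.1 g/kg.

71.2 g/kg

Salt balance: 33,000×36.1 + 11,900×S = 44,900×45.4
1,191,300 + 11,900·S = 2,038,460
S = (2,038,460 − 1,191,300) / 11,900 = 71.1899 g/kg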